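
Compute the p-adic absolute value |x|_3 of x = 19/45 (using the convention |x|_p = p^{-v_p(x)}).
|19/45|_3 = 9

Step 1 — compute v_3(x) by factoring powers of 3 out of the numerator and denominator: v_3(19/45) = -2. Step 2 — apply |x|_p = p^{-v_p(x)} = 3^{2} = 9.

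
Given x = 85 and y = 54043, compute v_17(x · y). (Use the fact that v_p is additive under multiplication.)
v_17(4593655) = 4

v_p(x) = 1 (factor: 85 = 17^1 · 5); v_p(y) = 3 (factor: 54043 = 17^3 · 11). Additivity: v_p(xy) = v_p(x) + v_p(y) = 1 + 3 = 4. (Direct check: xy = 4593655 = 17^4 · (55).)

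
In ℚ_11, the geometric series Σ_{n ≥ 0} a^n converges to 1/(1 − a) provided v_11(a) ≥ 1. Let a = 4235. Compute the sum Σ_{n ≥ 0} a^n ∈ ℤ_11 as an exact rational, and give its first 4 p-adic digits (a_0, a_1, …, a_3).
Σ a^n = 1/(1 − a) = -1/4234;  first 4 digits = (1, 0, 2, 3)

v_11(a) = 2 ≥ 1, so the series converges in ℤ_11 to 1/(1 − a) = 1/(1 − 4235) = -1/4234. Expand this rational in ℤ_11: compute digits iteratively via d_i = x_i mod 11, x_{i+1} = (x_i − d_i)/11. The first 4 digits are (1, 0, 2, 3).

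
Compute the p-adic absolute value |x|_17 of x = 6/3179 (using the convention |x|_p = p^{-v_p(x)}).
|6/3179|_17 = 289

Step 1 — compute v_17(x) by factoring powers of 17 out of the numerator and denominator: v_17(6/3179) = -2. Step 2 — apply |x|_p = p^{-v_p(x)} = 17^{2} = 289.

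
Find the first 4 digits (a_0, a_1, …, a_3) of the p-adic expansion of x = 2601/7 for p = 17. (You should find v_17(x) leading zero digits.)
(a_0, …, a_3) = (0, 0, 11, 14)

v_17(2601/7) = 2, so a_0 = ... = a_1 = 0. Factor out: x = 17^2 · u with u = 9/7 a unit in ℤ_17. Expand u iteratively via a_{v+i} = u_i mod 17, u_{i+1} = (u_i − a_{v+i})/17:
  u_0 = 9/7;  a_2 = 11;  u_1 = (u_0 − 11)/17 = -4/7
  u_1 = -4/7;  a_3 = 14;  u_2 = (u_1 − 14)/17 = -6/7
Digits: (0, 0, 11, 14).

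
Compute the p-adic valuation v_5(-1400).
v_5(-1400) = 2

v_5(n) is the largest exponent k such that 5^k divides n. Factor out: -1400 = -5^2 · 56. (Sign doesn't affect v_p.) So v_5(-1400) = 2.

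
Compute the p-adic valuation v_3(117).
v_3(117) = 2

v_3(n) is the largest exponent k such that 3^k divides n. Factor out: 117 = 3^2 · 13. (Sign doesn't affect v_p.) So v_3(117) = 2.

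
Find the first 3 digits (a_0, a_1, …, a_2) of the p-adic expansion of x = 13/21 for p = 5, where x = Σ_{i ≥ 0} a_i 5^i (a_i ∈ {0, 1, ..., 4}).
(a_0, …, a_2) = (3, 0, 3)

v_5(13/21) = 0 (numerator and denominator both coprime to 5), so x ∈ ℤ_5^×. Compute digits iteratively via a_i = x_i mod 5, x_{i+1} = (x_i − a_i)/5, with x_0 = x:
  x_0 = 13/21;  a_0 = 3;  x_1 = (x_0 − 3)/5 = -10/21
  x_1 = -10/21;  a_1 = 0;  x_2 = (x_1 − 0)/5 = -2/21
  x_2 = -2/21;  a_2 = 3;  x_3 = (x_2 − 3)/5 = -13/21
Digits: (3, 0, 3).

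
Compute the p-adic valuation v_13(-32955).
v_13(-32955) = 3

v_13(n) is the largest exponent k such that 13^k divides n. Factor out: -32955 = -13^3 · 15. (Sign doesn't affect v_p.) So v_13(-32955) = 3.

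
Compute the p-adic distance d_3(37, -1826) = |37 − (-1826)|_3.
d_3(37, -1826) = 1/81

Step 1 — x − y = 37 − (-1826) = 1863. Step 2 — v_3(1863) = 4 (factor: 1863 = (3^4 · 23); the sign does not affect v_p). Step 3 — |x − y|_3 = 3^{-4} = 1/81.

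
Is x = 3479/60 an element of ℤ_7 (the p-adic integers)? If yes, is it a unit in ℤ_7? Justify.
x ∈ ℤ_7 but not a unit; v_7(x) = 2 > 0

ℤ_7 = {x ∈ ℚ_7 : v_7(x) ≥ 0} and ℤ_7^× = {x ∈ ℤ_7 : v_7(x) = 0}. Here v_7(3479/60) = v_7(num) − v_7(den) = 2; compare against these criteria.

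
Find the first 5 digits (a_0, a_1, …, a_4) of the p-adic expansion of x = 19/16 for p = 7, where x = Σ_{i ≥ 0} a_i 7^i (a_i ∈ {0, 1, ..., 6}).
(a_0, …, a_4) = (6, 5, 4, 5, 4)

v_7(19/16) = 0 (numerator and denominator both coprime to 7), so x ∈ ℤ_7^×. Compute digits iteratively via a_i = x_i mod 7, x_{i+1} = (x_i − a_i)/7, with x_0 = x:
  x_0 = 19/16;  a_0 = 6;  x_1 = (x_0 − 6)/7 = -11/16
  x_1 = -11/16;  a_1 = 5;  x_2 = (x_1 − 5)/7 = -13/16
  x_2 = -13/16;  a_2 = 4;  x_3 = (x_2 − 4)/7 = -11/16
  x_3 = -11/16;  a_3 = 5;  x_4 = (x_3 − 5)/7 = -13/16
  x_4 = -13/16;  a_4 = 4;  x_5 = (x_4 − 4)/7 = -11/16
Digits: (6, 5, 4, 5, 4).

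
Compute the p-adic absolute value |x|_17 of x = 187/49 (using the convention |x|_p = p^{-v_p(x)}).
|187/49|_17 = 1/17

Step 1 — compute v_17(x) by factoring powers of 17 out of the numerator and denominator: v_17(187/49) = 1. Step 2 — apply |x|_p = p^{-v_p(x)} = 17^{-1} = 1/17.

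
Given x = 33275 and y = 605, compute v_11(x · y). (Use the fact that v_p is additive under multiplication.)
v_11(20131375) = 5

v_p(x) = 3 (factor: 33275 = 11^3 · 25); v_p(y) = 2 (factor: 605 = 11^2 · 5). Additivity: v_p(xy) = v_p(x) + v_p(y) = 3 + 2 = 5. (Direct check: xy = 20131375 = 11^5 · (125).)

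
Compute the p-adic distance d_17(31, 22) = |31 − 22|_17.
d_17(31, 22) = 1

Step 1 — x − y = 31 − 22 = 9. Step 2 — v_17(9) = 0 (factor: 9 = (17^0 · 9); the sign does not affect v_p). Step 3 — |x − y|_17 = 17^{0} = 1.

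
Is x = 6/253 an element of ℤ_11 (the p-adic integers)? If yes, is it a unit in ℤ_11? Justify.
x ∉ ℤ_11 (v_11(x) = -1 < 0)

ℤ_11 = {x ∈ ℚ_11 : v_11(x) ≥ 0} and ℤ_11^× = {x ∈ ℤ_11 : v_11(x) = 0}. Here v_11(6/253) = v_11(num) − v_11(den) = -1; compare against these criteria.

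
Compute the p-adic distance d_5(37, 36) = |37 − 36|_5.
d_5(37, 36) = 1

Step 1 — x − y = 37 − 36 = 1. Step 2 — v_5(1) = 0 (factor: 1 = (5^0 · 1); the sign does not affect v_p). Step 3 — |x − y|_5 = 5^{0} = 1.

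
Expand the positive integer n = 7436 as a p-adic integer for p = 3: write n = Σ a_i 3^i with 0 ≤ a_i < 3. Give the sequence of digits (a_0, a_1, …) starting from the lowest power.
(a_0, a_1, …) = (2, 0, 1, 2, 1, 0, 1, 0, 1)

Repeated division by 3 gives the digits low-to-high: 7436 = 2 + 1·3^2 + 2·3^3 + 1·3^4 + 1·3^6 + 1·3^8. Digit sequence: (2, 0, 1, 2, 1, 0, 1, 0, 1).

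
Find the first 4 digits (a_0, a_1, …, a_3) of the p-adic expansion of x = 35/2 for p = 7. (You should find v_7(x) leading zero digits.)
(a_0, …, a_3) = (0, 6, 3, 3)

v_7(35/2) = 1, so a_0 = ... = a_0 = 0. Factor out: x = 7^1 · u with u = 5/2 a unit in ℤ_7. Expand u iteratively via a_{v+i} = u_i mod 7, u_{i+1} = (u_i − a_{v+i})/7:
  u_0 = 5/2;  a_1 = 6;  u_1 = (u_0 − 6)/7 = -1/2
  u_1 = -1/2;  a_2 = 3;  u_2 = (u_1 − 3)/7 = -1/2
  u_2 = -1/2;  a_3 = 3;  u_3 = (u_2 − 3)/7 = -1/2
Digits: (0, 6, 3, 3).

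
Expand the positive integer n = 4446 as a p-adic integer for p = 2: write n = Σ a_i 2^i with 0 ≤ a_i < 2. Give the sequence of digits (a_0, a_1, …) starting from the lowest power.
(a_0, a_1, …) = (0, 1, 1, 1, 1, 0, 1, 0, 1, 0, 0, 0, 1)

Repeated division by 2 gives the digits low-to-high: 4446 = 1·2^1 + 1·2^2 + 1·2^3 + 1·2^4 + 1·2^6 + 1·2^8 + 1·2^12. Digit sequence: (0, 1, 1, 1, 1, 0, 1, 0, 1, 0, 0, 0, 1).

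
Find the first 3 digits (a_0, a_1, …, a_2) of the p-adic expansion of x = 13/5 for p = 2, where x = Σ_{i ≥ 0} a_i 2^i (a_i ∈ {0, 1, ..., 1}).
(a_0, …, a_2) = (1, 0, 0)

v_2(13/5) = 0 (numerator and denominator both coprime to 2), so x ∈ ℤ_2^×. Compute digits iteratively via a_i = x_i mod 2, x_{i+1} = (x_i − a_i)/2, with x_0 = x:
  x_0 = 13/5;  a_0 = 1;  x_1 = (x_0 − 1)/2 = 4/5
  x_1 = 4/5;  a_1 = 0;  x_2 = (x_1 − 0)/2 = 2/5
  x_2 = 2/5;  a_2 = 0;  x_3 = (x_2 − 0)/2 = 1/5
Digits: (1, 0, 0).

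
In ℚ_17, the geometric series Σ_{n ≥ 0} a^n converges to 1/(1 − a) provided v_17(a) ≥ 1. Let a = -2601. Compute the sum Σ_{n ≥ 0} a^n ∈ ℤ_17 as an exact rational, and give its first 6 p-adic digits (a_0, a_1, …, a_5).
Σ a^n = 1/(1 − a) = 1/2602;  first 6 digits = (1, 0, 8, 16, 12, 4)

v_17(a) = 2 ≥ 1, so the series converges in ℤ_17 to 1/(1 − a) = 1/(1 − (-2601)) = 1/2602. Expand this rational in ℤ_17: compute digits iteratively via d_i = x_i mod 17, x_{i+1} = (x_i − d_i)/17. The first 6 digits are (1, 0, 8, 16, 12, 4).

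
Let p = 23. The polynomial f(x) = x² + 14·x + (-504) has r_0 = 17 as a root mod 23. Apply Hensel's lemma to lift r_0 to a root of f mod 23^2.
r_1 = 270 (mod 529)

Hensel: r_{i+1} = r_i − f(r_i)·(f′(r_i))^{-1} mod 23^{i+2}, f′(x) = 2x + 14. Iterate:
  r_0 = 17 (mod 23)
  r_1 = 270 (mod 529)
Final: r = 270 satisfies f(r) ≡ 0 mod 23^2.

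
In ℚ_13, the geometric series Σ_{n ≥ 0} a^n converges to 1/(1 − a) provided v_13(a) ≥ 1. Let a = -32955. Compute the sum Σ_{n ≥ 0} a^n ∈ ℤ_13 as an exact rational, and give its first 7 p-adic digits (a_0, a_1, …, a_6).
Σ a^n = 1/(1 − a) = 1/32956;  first 7 digits = (1, 0, 0, 11, 11, 12, 3)

v_13(a) = 3 ≥ 1, so the series converges in ℤ_13 to 1/(1 − a) = 1/(1 − (-32955)) = 1/32956. Expand this rational in ℤ_13: compute digits iteratively via d_i = x_i mod 13, x_{i+1} = (x_i − d_i)/13. The first 7 digits are (1, 0, 0, 11, 11, 12, 3).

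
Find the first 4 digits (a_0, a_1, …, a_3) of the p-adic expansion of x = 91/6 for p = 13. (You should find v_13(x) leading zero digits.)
(a_0, …, a_3) = (0, 12, 10, 10)

v_13(91/6) = 1, so a_0 = ... = a_0 = 0. Factor out: x = 13^1 · u with u = 7/6 a unit in ℤ_13. Expand u iteratively via a_{v+i} = u_i mod 13, u_{i+1} = (u_i − a_{v+i})/13:
  u_0 = 7/6;  a_1 = 12;  u_1 = (u_0 − 12)/13 = -5/6
  u_1 = -5/6;  a_2 = 10;  u_2 = (u_1 − 10)/13 = -5/6
  u_2 = -5/6;  a_3 = 10;  u_3 = (u_2 − 10)/13 = -5/6
Digits: (0, 12, 10, 10).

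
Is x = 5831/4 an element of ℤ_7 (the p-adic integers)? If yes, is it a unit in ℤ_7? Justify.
x ∈ ℤ_7 but not a unit; v_7(x) = 3 > 0

ℤ_7 = {x ∈ ℚ_7 : v_7(x) ≥ 0} and ℤ_7^× = {x ∈ ℤ_7 : v_7(x) = 0}. Here v_7(5831/4) = v_7(num) − v_7(den) = 3; compare against these criteria.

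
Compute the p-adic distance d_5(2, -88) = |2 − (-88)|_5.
d_5(2, -88) = 1/5

Step 1 — x − y = 2 − (-88) = 90. Step 2 — v_5(90) = 1 (factor: 90 = (5^1 · 18); the sign does not affect v_p). Step 3 — |x − y|_5 = 5^{-1} = 1/5.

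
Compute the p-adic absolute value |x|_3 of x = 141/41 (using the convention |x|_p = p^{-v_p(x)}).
|141/41|_3 = 1/3

Step 1 — compute v_3(x) by factoring powers of 3 out of the numerator and denominator: v_3(141/41) = 1. Step 2 — apply |x|_p = p^{-v_p(x)} = 3^{-1} = 1/3.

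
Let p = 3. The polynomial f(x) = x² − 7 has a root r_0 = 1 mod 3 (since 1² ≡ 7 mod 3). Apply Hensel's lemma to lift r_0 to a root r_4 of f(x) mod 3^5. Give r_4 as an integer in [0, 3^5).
r_4 = 175 (mod 243)

Hensel's recurrence: r_{i+1} = r_i − f(r_i)·(f′(r_i))^{-1} mod 3^{i+2}, with f′(x) = 2x. Iterate:
  r_0 = 1 (mod 3)
  r_1 = 4 (mod 9)
  r_2 = 13 (mod 27)
  r_3 = 13 (mod 81)
  r_4 = 175 (mod 243)
Final: r_4 = 175, and one checks f(r_4) ≡ 0 mod 3^5.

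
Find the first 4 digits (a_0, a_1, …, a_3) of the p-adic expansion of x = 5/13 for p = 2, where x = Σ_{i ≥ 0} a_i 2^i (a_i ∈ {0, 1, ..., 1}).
(a_0, …, a_3) = (1, 0, 0, 1)

v_2(5/13) = 0 (numerator and denominator both coprime to 2), so x ∈ ℤ_2^×. Compute digits iteratively via a_i = x_i mod 2, x_{i+1} = (x_i − a_i)/2, with x_0 = x:
  x_0 = 5/13;  a_0 = 1;  x_1 = (x_0 − 1)/2 = -4/13
  x_1 = -4/13;  a_1 = 0;  x_2 = (x_1 − 0)/2 = -2/13
  x_2 = -2/13;  a_2 = 0;  x_3 = (x_2 − 0)/2 = -1/13
  x_3 = -1/13;  a_3 = 1;  x_4 = (x_3 − 1)/2 = -7/13
Digits: (1, 0, 0, 1).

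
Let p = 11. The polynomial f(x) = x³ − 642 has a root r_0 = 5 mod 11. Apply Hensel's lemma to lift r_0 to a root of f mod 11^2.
r_1 = 49 (mod 121)

Hensel: r_{i+1} = r_i − f(r_i)/f′(r_i) mod 11^{i+2}, where f′(x) = 3x². Iterate:
  r_0 = 5 (mod 11)
  r_1 = 49 (mod 121)
Final: r = 49 with f(r) ≡ 0 mod 11^2.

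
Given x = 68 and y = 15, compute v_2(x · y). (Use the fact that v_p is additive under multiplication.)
v_2(1020) = 2

v_p(x) = 2 (factor: 68 = 2^2 · 17); v_p(y) = 0 (factor: 15 = 2^0 · 15). Additivity: v_p(xy) = v_p(x) + v_p(y) = 2 + 0 = 2. (Direct check: xy = 1020 = 2^2 · (255).)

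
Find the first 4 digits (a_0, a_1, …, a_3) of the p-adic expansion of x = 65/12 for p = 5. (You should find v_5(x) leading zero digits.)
(a_0, …, a_3) = (0, 4, 4, 2)

v_5(65/12) = 1, so a_0 = ... = a_0 = 0. Factor out: x = 5^1 · u with u = 13/12 a unit in ℤ_5. Expand u iteratively via a_{v+i} = u_i mod 5, u_{i+1} = (u_i − a_{v+i})/5:
  u_0 = 13/12;  a_1 = 4;  u_1 = (u_0 − 4)/5 = -7/12
  u_1 = -7/12;  a_2 = 4;  u_2 = (u_1 − 4)/5 = -11/12
  u_2 = -11/12;  a_3 = 2;  u_3 = (u_2 − 2)/5 = -7/12
Digits: (0, 4, 4, 2).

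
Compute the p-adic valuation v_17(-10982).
v_17(-10982) = 2

v_17(n) is the largest exponent k such that 17^k divides n. Factor out: -10982 = -17^2 · 38. (Sign doesn't affect v_p.) So v_17(-10982) = 2.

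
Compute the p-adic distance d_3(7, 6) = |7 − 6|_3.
d_3(7, 6) = 1

Step 1 — x − y = 7 − 6 = 1. Step 2 — v_3(1) = 0 (factor: 1 = (3^0 · 1); the sign does not affect v_p). Step 3 — |x − y|_3 = 3^{0} = 1.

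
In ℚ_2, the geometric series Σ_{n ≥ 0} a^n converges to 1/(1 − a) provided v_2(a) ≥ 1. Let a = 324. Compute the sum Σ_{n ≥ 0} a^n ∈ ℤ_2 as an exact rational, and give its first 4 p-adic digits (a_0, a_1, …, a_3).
Σ a^n = 1/(1 − a) = -1/323;  first 4 digits = (1, 0, 1, 0)

v_2(a) = 2 ≥ 1, so the series converges in ℤ_2 to 1/(1 − a) = 1/(1 − 324) = -1/323. Expand this rational in ℤ_2: compute digits iteratively via d_i = x_i mod 2, x_{i+1} = (x_i − d_i)/2. The first 4 digits are (1, 0, 1, 0).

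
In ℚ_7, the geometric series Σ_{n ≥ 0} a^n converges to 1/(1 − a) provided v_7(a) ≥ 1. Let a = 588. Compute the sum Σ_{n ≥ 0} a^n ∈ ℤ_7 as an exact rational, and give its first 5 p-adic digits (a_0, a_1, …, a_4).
Σ a^n = 1/(1 − a) = -1/587;  first 5 digits = (1, 0, 5, 1, 4)

v_7(a) = 2 ≥ 1, so the series converges in ℤ_7 to 1/(1 − a) = 1/(1 − 588) = -1/587. Expand this rational in ℤ_7: compute digits iteratively via d_i = x_i mod 7, x_{i+1} = (x_i − d_i)/7. The first 5 digits are (1, 0, 5, 1, 4).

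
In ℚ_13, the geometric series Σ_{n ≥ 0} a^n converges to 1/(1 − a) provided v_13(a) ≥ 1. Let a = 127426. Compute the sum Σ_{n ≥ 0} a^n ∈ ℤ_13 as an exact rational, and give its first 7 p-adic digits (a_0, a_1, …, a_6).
Σ a^n = 1/(1 − a) = -1/127425;  first 7 digits = (1, 0, 0, 6, 4, 0, 10)

v_13(a) = 3 ≥ 1, so the series converges in ℤ_13 to 1/(1 − a) = 1/(1 − 127426) = -1/127425. Expand this rational in ℤ_13: compute digits iteratively via d_i = x_i mod 13, x_{i+1} = (x_i − d_i)/13. The first 7 digits are (1, 0, 0, 6, 4, 0, 10).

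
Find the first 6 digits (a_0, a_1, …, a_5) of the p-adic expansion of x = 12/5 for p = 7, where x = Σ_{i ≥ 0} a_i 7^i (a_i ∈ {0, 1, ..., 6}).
(a_0, …, a_5) = (1, 3, 1, 4, 5, 2)

v_7(12/5) = 0 (numerator and denominator both coprime to 7), so x ∈ ℤ_7^×. Compute digits iteratively via a_i = x_i mod 7, x_{i+1} = (x_i − a_i)/7, with x_0 = x:
  x_0 = 12/5;  a_0 = 1;  x_1 = (x_0 − 1)/7 = 1/5
  x_1 = 1/5;  a_1 = 3;  x_2 = (x_1 − 3)/7 = -2/5
  x_2 = -2/5;  a_2 = 1;  x_3 = (x_2 − 1)/7 = -1/5
  x_3 = -1/5;  a_3 = 4;  x_4 = (x_3 − 4)/7 = -3/5
  x_4 = -3/5;  a_4 = 5;  x_5 = (x_4 − 5)/7 = -4/5
  x_5 = -4/5;  a_5 = 2;  x_6 = (x_5 − 2)/7 = -2/5
Digits: (1, 3, 1, 4, 5, 2).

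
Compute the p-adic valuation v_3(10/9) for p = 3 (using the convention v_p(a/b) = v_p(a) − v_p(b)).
v_3(10/9) = -2

Factor powers of 3 from the numerator and denominator of the reduced fraction: 10 = 3^0 · 10 and 9 = 3^2 · 1. Apply v_p(a/b) = v_p(a) − v_p(b): v_3(10/9) = 0 − 2 = -2.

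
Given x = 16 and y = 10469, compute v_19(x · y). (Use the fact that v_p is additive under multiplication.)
v_19(167504) = 2

v_p(x) = 0 (factor: 16 = 19^0 · 16); v_p(y) = 2 (factor: 10469 = 19^2 · 29). Additivity: v_p(xy) = v_p(x) + v_p(y) = 0 + 2 = 2. (Direct check: xy = 167504 = 19^2 · (464).)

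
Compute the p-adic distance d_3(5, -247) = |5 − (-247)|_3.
d_3(5, -247) = 1/9

Step 1 — x − y = 5 − (-247) = 252. Step 2 — v_3(252) = 2 (factor: 252 = (3^2 · 28); the sign does not affect v_p). Step 3 — |x − y|_3 = 3^{-2} = 1/9.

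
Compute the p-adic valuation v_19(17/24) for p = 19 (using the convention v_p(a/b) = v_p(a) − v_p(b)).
v_19(17/24) = 0

Factor powers of 19 from the numerator and denominator of the reduced fraction: 17 = 19^0 · 17 and 24 = 19^0 · 24. Apply v_p(a/b) = v_p(a) − v_p(b): v_19(17/24) = 0 − 0 = 0.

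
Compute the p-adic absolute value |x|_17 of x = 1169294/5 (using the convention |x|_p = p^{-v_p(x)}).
|1169294/5|_17 = 1/83521

Step 1 — compute v_17(x) by factoring powers of 17 out of the numerator and denominator: v_17(1169294/5) = 4. Step 2 — apply |x|_p = p^{-v_p(x)} = 17^{-4} = 1/83521.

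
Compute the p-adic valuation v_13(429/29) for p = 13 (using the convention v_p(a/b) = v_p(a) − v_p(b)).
v_13(429/29) = 1

Factor powers of 13 from the numerator and denominator of the reduced fraction: 429 = 13^1 · 33 and 29 = 13^0 · 29. Apply v_p(a/b) = v_p(a) − v_p(b): v_13(429/29) = 1 − 0 = 1.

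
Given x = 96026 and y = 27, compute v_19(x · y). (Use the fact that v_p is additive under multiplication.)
v_19(2592702) = 3

v_p(x) = 3 (factor: 96026 = 19^3 · 14); v_p(y) = 0 (factor: 27 = 19^0 · 27). Additivity: v_p(xy) = v_p(x) + v_p(y) = 3 + 0 = 3. (Direct check: xy = 2592702 = 19^3 · (378).)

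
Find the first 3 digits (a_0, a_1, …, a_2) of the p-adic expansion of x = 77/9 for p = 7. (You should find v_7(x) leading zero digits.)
(a_0, …, a_2) = (0, 2, 3)

v_7(77/9) = 1, so a_0 = ... = a_0 = 0. Factor out: x = 7^1 · u with u = 11/9 a unit in ℤ_7. Expand u iteratively via a_{v+i} = u_i mod 7, u_{i+1} = (u_i − a_{v+i})/7:
  u_0 = 11/9;  a_1 = 2;  u_1 = (u_0 − 2)/7 = -1/9
  u_1 = -1/9;  a_2 = 3;  u_2 = (u_1 − 3)/7 = -4/9
Digits: (0, 2, 3).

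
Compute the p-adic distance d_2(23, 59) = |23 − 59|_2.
d_2(23, 59) = 1/4

Step 1 — x − y = 23 − 59 = -36. Step 2 — v_2(-36) = 2 (factor: -36 = −(2^2 · 9); the sign does not affect v_p). Step 3 — |x − y|_2 = 2^{-2} = 1/4.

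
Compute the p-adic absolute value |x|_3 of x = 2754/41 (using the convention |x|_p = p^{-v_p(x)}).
|2754/41|_3 = 1/81

Step 1 — compute v_3(x) by factoring powers of 3 out of the numerator and denominator: v_3(2754/41) = 4. Step 2 — apply |x|_p = p^{-v_p(x)} = 3^{-4} = 1/81.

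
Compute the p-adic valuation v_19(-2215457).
v_19(-2215457) = 4

v_19(n) is the largest exponent k such that 19^k divides n. Factor out: -2215457 = -19^4 · 17. (Sign doesn't affect v_p.) So v_19(-2215457) = 4.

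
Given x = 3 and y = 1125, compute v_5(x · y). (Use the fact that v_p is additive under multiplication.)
v_5(3375) = 3

v_p(x) = 0 (factor: 3 = 5^0 · 3); v_p(y) = 3 (factor: 1125 = 5^3 · 9). Additivity: v_p(xy) = v_p(x) + v_p(y) = 0 + 3 = 3. (Direct check: xy = 3375 = 5^3 · (27).)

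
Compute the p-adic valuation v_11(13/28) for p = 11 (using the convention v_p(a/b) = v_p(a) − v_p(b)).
v_11(13/28) = 0

Factor powers of 11 from the numerator and denominator of the reduced fraction: 13 = 11^0 · 13 and 28 = 11^0 · 28. Apply v_p(a/b) = v_p(a) − v_p(b): v_11(13/28) = 0 − 0 = 0.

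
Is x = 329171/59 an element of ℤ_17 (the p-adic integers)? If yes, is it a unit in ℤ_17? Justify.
x ∈ ℤ_17 but not a unit; v_17(x) = 3 > 0

ℤ_17 = {x ∈ ℚ_17 : v_17(x) ≥ 0} and ℤ_17^× = {x ∈ ℤ_17 : v_17(x) = 0}. Here v_17(329171/59) = v_17(num) − v_17(den) = 3; compare against these criteria.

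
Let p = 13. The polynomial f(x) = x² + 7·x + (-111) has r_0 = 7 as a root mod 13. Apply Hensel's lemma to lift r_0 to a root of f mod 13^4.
r_3 = 5142 (mod 28561)

Hensel: r_{i+1} = r_i − f(r_i)·(f′(r_i))^{-1} mod 13^{i+2}, f′(x) = 2x + 7. Iterate:
  r_0 = 7 (mod 13)
  r_1 = 72 (mod 169)
  r_2 = 748 (mod 2197)
  r_3 = 5142 (mod 28561)
Final: r = 5142 satisfies f(r) ≡ 0 mod 13^4.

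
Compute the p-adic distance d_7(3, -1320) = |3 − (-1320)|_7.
d_7(3, -1320) = 1/49

Step 1 — x − y = 3 − (-1320) = 1323. Step 2 — v_7(1323) = 2 (factor: 1323 = (7^2 · 27); the sign does not affect v_p). Step 3 — |x − y|_7 = 7^{-2} = 1/49.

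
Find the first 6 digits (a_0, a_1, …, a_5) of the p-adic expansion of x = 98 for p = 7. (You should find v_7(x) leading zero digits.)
(a_0, …, a_5) = (0, 0, 2, 0, 0, 0)

v_7(98) = 2, so a_0 = ... = a_1 = 0. Factor out: x = 7^2 · u with u = 2 a unit in ℤ_7. Expand u iteratively via a_{v+i} = u_i mod 7, u_{i+1} = (u_i − a_{v+i})/7:
  u_0 = 2;  a_2 = 2;  u_1 = (u_0 − 2)/7 = 0
  u_1 = 0;  a_3 = 0;  u_2 = (u_1 − 0)/7 = 0
  u_2 = 0;  a_4 = 0;  u_3 = (u_2 − 0)/7 = 0
  u_3 = 0;  a_5 = 0;  u_4 = (u_3 − 0)/7 = 0
Digits: (0, 0, 2, 0, 0, 0).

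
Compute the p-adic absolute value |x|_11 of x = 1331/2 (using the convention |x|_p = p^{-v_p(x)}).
|1331/2|_11 = 1/1331

Step 1 — compute v_11(x) by factoring powers of 11 out of the numerator and denominator: v_11(1331/2) = 3. Step 2 — apply |x|_p = p^{-v_p(x)} = 11^{-3} = 1/1331.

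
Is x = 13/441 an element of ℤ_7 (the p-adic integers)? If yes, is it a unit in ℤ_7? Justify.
x ∉ ℤ_7 (v_7(x) = -2 < 0)

ℤ_7 = {x ∈ ℚ_7 : v_7(x) ≥ 0} and ℤ_7^× = {x ∈ ℤ_7 : v_7(x) = 0}. Here v_7(13/441) = v_7(num) − v_7(den) = -2; compare against these criteria.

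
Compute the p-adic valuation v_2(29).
v_2(29) = 0

v_2(n) is the largest exponent k such that 2^k divides n. Factor out: 29 = 2^0 · 29. (Sign doesn't affect v_p.) So v_2(29) = 0.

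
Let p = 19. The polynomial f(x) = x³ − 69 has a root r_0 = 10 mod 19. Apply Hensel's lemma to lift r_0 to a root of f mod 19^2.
r_1 = 333 (mod 361)

Hensel: r_{i+1} = r_i − f(r_i)/f′(r_i) mod 19^{i+2}, where f′(x) = 3x². Iterate:
  r_0 = 10 (mod 19)
  r_1 = 333 (mod 361)
Final: r = 333 with f(r) ≡ 0 mod 19^2.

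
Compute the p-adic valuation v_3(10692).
v_3(10692) = 5

v_3(n) is the largest exponent k such that 3^k divides n. Factor out: 10692 = 3^5 · 44. (Sign doesn't affect v_p.) So v_3(10692) = 5.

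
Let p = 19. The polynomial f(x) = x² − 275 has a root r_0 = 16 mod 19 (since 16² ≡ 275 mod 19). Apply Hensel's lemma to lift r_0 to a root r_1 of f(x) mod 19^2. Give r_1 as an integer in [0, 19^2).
r_1 = 73 (mod 361)

Hensel's recurrence: r_{i+1} = r_i − f(r_i)·(f′(r_i))^{-1} mod 19^{i+2}, with f′(x) = 2x. Iterate:
  r_0 = 16 (mod 19)
  r_1 = 73 (mod 361)
Final: r_1 = 73, and one checks f(r_1) ≡ 0 mod 19^2.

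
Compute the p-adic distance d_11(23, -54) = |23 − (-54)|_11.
d_11(23, -54) = 1/11

Step 1 — x − y = 23 − (-54) = 77. Step 2 — v_11(77) = 1 (factor: 77 = (11^1 · 7); the sign does not affect v_p). Step 3 — |x − y|_11 = 11^{-1} = 1/11.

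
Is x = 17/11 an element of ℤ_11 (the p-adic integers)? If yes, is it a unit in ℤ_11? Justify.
x ∉ ℤ_11 (v_11(x) = -1 < 0)

ℤ_11 = {x ∈ ℚ_11 : v_11(x) ≥ 0} and ℤ_11^× = {x ∈ ℤ_11 : v_11(x) = 0}. Here v_11(17/11) = v_11(num) − v_11(den) = -1; compare against these criteria.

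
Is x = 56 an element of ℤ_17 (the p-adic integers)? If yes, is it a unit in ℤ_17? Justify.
x ∈ ℤ_17^× (unit); v_17(x) = 0

ℤ_17 = {x ∈ ℚ_17 : v_17(x) ≥ 0} and ℤ_17^× = {x ∈ ℤ_17 : v_17(x) = 0}. Here v_17(56) = v_17(num) − v_17(den) = 0; compare against these criteria.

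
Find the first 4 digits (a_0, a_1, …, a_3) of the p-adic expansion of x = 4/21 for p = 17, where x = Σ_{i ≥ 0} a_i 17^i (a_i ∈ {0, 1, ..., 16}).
(a_0, …, a_3) = (1, 4, 3, 16)

v_17(4/21) = 0 (numerator and denominator both coprime to 17), so x ∈ ℤ_17^×. Compute digits iteratively via a_i = x_i mod 17, x_{i+1} = (x_i − a_i)/17, with x_0 = x:
  x_0 = 4/21;  a_0 = 1;  x_1 = (x_0 − 1)/17 = -1/21
  x_1 = -1/21;  a_1 = 4;  x_2 = (x_1 − 4)/17 = -5/21
  x_2 = -5/21;  a_2 = 3;  x_3 = (x_2 − 3)/17 = -4/21
  x_3 = -4/21;  a_3 = 16;  x_4 = (x_3 − 16)/17 = -20/21
Digits: (1, 4, 3, 16).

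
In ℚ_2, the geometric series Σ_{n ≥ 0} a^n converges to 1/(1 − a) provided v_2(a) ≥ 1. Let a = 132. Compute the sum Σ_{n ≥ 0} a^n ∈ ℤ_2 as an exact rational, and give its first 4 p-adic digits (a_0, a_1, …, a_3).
Σ a^n = 1/(1 − a) = -1/131;  first 4 digits = (1, 0, 1, 0)

v_2(a) = 2 ≥ 1, so the series converges in ℤ_2 to 1/(1 − a) = 1/(1 − 132) = -1/131. Expand this rational in ℤ_2: compute digits iteratively via d_i = x_i mod 2, x_{i+1} = (x_i − d_i)/2. The first 4 digits are (1, 0, 1, 0).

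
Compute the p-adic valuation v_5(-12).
v_5(-12) = 0

v_5(n) is the largest exponent k such that 5^k divides n. Factor out: -12 = -5^0 · 12. (Sign doesn't affect v_p.) So v_5(-12) = 0.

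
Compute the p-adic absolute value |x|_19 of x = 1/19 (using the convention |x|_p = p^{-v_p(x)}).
|1/19|_19 = 19

Step 1 — compute v_19(x) by factoring powers of 19 out of the numerator and denominator: v_19(1/19) = -1. Step 2 — apply |x|_p = p^{-v_p(x)} = 19^{1} = 19.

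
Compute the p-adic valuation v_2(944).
v_2(944) = 4

v_2(n) is the largest exponent k such that 2^k divides n. Factor out: 944 = 2^4 · 59. (Sign doesn't affect v_p.) So v_2(944) = 4.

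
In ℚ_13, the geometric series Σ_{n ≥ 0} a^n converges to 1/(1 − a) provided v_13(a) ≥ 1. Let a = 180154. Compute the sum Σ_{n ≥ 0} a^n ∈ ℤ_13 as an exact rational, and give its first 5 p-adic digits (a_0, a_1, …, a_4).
Σ a^n = 1/(1 − a) = -1/180153;  first 5 digits = (1, 0, 0, 4, 6)

v_13(a) = 3 ≥ 1, so the series converges in ℤ_13 to 1/(1 − a) = 1/(1 − 180154) = -1/180153. Expand this rational in ℤ_13: compute digits iteratively via d_i = x_i mod 13, x_{i+1} = (x_i − d_i)/13. The first 5 digits are (1, 0, 0, 4, 6).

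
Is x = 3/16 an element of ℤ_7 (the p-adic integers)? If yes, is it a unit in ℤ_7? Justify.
x ∈ ℤ_7^× (unit); v_7(x) = 0

ℤ_7 = {x ∈ ℚ_7 : v_7(x) ≥ 0} and ℤ_7^× = {x ∈ ℤ_7 : v_7(x) = 0}. Here v_7(3/16) = v_7(num) − v_7(den) = 0; compare against these criteria.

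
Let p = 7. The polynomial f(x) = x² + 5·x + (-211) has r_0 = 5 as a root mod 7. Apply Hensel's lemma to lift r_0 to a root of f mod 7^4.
r_3 = 460 (mod 2401)

Hensel: r_{i+1} = r_i − f(r_i)·(f′(r_i))^{-1} mod 7^{i+2}, f′(x) = 2x + 5. Iterate:
  r_0 = 5 (mod 7)
  r_1 = 19 (mod 49)
  r_2 = 117 (mod 343)
  r_3 = 460 (mod 2401)
Final: r = 460 satisfies f(r) ≡ 0 mod 7^4.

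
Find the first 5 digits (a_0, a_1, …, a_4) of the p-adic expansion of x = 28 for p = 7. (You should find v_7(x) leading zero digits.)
(a_0, …, a_4) = (0, 4, 0, 0, 0)

v_7(28) = 1, so a_0 = ... = a_0 = 0. Factor out: x = 7^1 · u with u = 4 a unit in ℤ_7. Expand u iteratively via a_{v+i} = u_i mod 7, u_{i+1} = (u_i − a_{v+i})/7:
  u_0 = 4;  a_1 = 4;  u_1 = (u_0 − 4)/7 = 0
  u_1 = 0;  a_2 = 0;  u_2 = (u_1 − 0)/7 = 0
  u_2 = 0;  a_3 = 0;  u_3 = (u_2 − 0)/7 = 0
  u_3 = 0;  a_4 = 0;  u_4 = (u_3 − 0)/7 = 0
Digits: (0, 4, 0, 0, 0).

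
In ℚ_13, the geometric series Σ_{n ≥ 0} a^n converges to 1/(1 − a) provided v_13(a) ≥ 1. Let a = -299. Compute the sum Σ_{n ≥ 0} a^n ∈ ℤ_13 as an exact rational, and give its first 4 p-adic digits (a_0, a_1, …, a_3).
Σ a^n = 1/(1 − a) = 1/300;  first 4 digits = (1, 3, 7, 2)

v_13(a) = 1 ≥ 1, so the series converges in ℤ_13 to 1/(1 − a) = 1/(1 − (-299)) = 1/300. Expand this rational in ℤ_13: compute digits iteratively via d_i = x_i mod 13, x_{i+1} = (x_i − d_i)/13. The first 4 digits are (1, 3, 7, 2).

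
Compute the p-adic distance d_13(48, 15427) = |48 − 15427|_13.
d_13(48, 15427) = 1/2197

Step 1 — x − y = 48 − 15427 = -15379. Step 2 — v_13(-15379) = 3 (factor: -15379 = −(13^3 · 7); the sign does not affect v_p). Step 3 — |x − y|_13 = 13^{-3} = 1/2197.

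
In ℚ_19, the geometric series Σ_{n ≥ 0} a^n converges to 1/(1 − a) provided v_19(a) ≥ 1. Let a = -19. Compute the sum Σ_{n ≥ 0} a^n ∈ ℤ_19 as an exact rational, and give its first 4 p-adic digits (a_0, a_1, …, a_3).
Σ a^n = 1/(1 − a) = 1/20;  first 4 digits = (1, 18, 0, 18)

v_19(a) = 1 ≥ 1, so the series converges in ℤ_19 to 1/(1 − a) = 1/(1 − (-19)) = 1/20. Expand this rational in ℤ_19: compute digits iteratively via d_i = x_i mod 19, x_{i+1} = (x_i − d_i)/19. The first 4 digits are (1, 18, 0, 18).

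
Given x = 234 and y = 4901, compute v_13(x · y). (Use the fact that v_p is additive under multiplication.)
v_13(1146834) = 3

v_p(x) = 1 (factor: 234 = 13^1 · 18); v_p(y) = 2 (factor: 4901 = 13^2 · 29). Additivity: v_p(xy) = v_p(x) + v_p(y) = 1 + 2 = 3. (Direct check: xy = 1146834 = 13^3 · (522).)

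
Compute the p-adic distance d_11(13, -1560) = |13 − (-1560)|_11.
d_11(13, -1560) = 1/121

Step 1 — x − y = 13 − (-1560) = 1573. Step 2 — v_11(1573) = 2 (factor: 1573 = (11^2 · 13); the sign does not affect v_p). Step 3 — |x − y|_11 = 11^{-2} = 1/121.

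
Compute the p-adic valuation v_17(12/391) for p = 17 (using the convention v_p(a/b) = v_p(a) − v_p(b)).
v_17(12/391) = -1

Factor powers of 17 from the numerator and denominator of the reduced fraction: 12 = 17^0 · 12 and 391 = 17^1 · 23. Apply v_p(a/b) = v_p(a) − v_p(b): v_17(12/391) = 0 − 1 = -1.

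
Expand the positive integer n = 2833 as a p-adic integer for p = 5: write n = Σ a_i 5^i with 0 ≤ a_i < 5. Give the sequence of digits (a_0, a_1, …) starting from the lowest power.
(a_0, a_1, …) = (3, 1, 3, 2, 4)

Repeated division by 5 gives the digits low-to-high: 2833 = 3 + 1·5^1 + 3·5^2 + 2·5^3 + 4·5^4. Digit sequence: (3, 1, 3, 2, 4).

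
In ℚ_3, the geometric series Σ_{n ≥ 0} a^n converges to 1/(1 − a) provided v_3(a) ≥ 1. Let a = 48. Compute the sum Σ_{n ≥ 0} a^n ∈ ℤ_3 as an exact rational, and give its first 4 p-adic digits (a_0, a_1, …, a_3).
Σ a^n = 1/(1 − a) = -1/47;  first 4 digits = (1, 1, 0, 1)

v_3(a) = 1 ≥ 1, so the series converges in ℤ_3 to 1/(1 − a) = 1/(1 − 48) = -1/47. Expand this rational in ℤ_3: compute digits iteratively via d_i = x_i mod 3, x_{i+1} = (x_i − d_i)/3. The first 4 digits are (1, 1, 0, 1).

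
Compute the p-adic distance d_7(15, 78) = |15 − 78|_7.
d_7(15, 78) = 1/7

Step 1 — x − y = 15 − 78 = -63. Step 2 — v_7(-63) = 1 (factor: -63 = −(7^1 · 9); the sign does not affect v_p). Step 3 — |x − y|_7 = 7^{-1} = 1/7.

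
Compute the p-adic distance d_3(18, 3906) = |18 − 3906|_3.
d_3(18, 3906) = 1/243

Step 1 — x − y = 18 − 3906 = -3888. Step 2 — v_3(-3888) = 5 (factor: -3888 = −(3^5 · 16); the sign does not affect v_p). Step 3 — |x − y|_3 = 3^{-5} = 1/243.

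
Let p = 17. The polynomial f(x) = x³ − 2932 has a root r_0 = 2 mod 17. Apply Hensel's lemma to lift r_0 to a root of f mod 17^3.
r_2 = 4677 (mod 4913)

Hensel: r_{i+1} = r_i − f(r_i)/f′(r_i) mod 17^{i+2}, where f′(x) = 3x². Iterate:
  r_0 = 2 (mod 17)
  r_1 = 53 (mod 289)
  r_2 = 4677 (mod 4913)
Final: r = 4677 with f(r) ≡ 0 mod 17^3.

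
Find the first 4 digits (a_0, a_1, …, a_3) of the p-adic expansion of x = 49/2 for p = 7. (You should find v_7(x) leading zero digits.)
(a_0, …, a_3) = (0, 0, 4, 3)

v_7(49/2) = 2, so a_0 = ... = a_1 = 0. Factor out: x = 7^2 · u with u = 1/2 a unit in ℤ_7. Expand u iteratively via a_{v+i} = u_i mod 7, u_{i+1} = (u_i − a_{v+i})/7:
  u_0 = 1/2;  a_2 = 4;  u_1 = (u_0 − 4)/7 = -1/2
  u_1 = -1/2;  a_3 = 3;  u_2 = (u_1 − 3)/7 = -1/2
Digits: (0, 0, 4, 3).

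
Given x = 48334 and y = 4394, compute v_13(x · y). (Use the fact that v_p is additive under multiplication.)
v_13(212379596) = 6

v_p(x) = 3 (factor: 48334 = 13^3 · 22); v_p(y) = 3 (factor: 4394 = 13^3 · 2). Additivity: v_p(xy) = v_p(x) + v_p(y) = 3 + 3 = 6. (Direct check: xy = 212379596 = 13^6 · (44).)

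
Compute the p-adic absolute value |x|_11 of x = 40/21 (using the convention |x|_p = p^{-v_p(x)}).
|40/21|_11 = 1

Step 1 — compute v_11(x) by factoring powers of 11 out of the numerator and denominator: v_11(40/21) = 0. Step 2 — apply |x|_p = p^{-v_p(x)} = 11^{0} = 1.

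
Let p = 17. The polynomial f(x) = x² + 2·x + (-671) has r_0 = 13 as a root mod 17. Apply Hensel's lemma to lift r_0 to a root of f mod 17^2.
r_1 = 30 (mod 289)

Hensel: r_{i+1} = r_i − f(r_i)·(f′(r_i))^{-1} mod 17^{i+2}, f′(x) = 2x + 2. Iterate:
  r_0 = 13 (mod 17)
  r_1 = 30 (mod 289)
Final: r = 30 satisfies f(r) ≡ 0 mod 17^2.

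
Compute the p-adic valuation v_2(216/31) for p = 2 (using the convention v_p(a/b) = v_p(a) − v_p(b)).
v_2(216/31) = 3

Factor powers of 2 from the numerator and denominator of the reduced fraction: 216 = 2^3 · 27 and 31 = 2^0 · 31. Apply v_p(a/b) = v_p(a) − v_p(b): v_2(216/31) = 3 − 0 = 3.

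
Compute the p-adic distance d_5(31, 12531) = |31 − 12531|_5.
d_5(31, 12531) = 1/3125

Step 1 — x − y = 31 − 12531 = -12500. Step 2 — v_5(-12500) = 5 (factor: -12500 = −(5^5 · 4); the sign does not affect v_p). Step 3 — |x − y|_5 = 5^{-5} = 1/3125.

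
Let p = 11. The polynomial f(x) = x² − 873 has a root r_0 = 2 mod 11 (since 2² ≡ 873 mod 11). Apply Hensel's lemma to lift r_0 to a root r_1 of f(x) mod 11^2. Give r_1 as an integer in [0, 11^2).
r_1 = 68 (mod 121)

Hensel's recurrence: r_{i+1} = r_i − f(r_i)·(f′(r_i))^{-1} mod 11^{i+2}, with f′(x) = 2x. Iterate:
  r_0 = 2 (mod 11)
  r_1 = 68 (mod 121)
Final: r_1 = 68, and one checks f(r_1) ≡ 0 mod 11^2.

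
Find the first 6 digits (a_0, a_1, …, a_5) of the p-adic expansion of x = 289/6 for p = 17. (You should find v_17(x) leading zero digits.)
(a_0, …, a_5) = (0, 0, 3, 14, 2, 14)

v_17(289/6) = 2, so a_0 = ... = a_1 = 0. Factor out: x = 17^2 · u with u = 1/6 a unit in ℤ_17. Expand u iteratively via a_{v+i} = u_i mod 17, u_{i+1} = (u_i − a_{v+i})/17:
  u_0 = 1/6;  a_2 = 3;  u_1 = (u_0 − 3)/17 = -1/6
  u_1 = -1/6;  a_3 = 14;  u_2 = (u_1 − 14)/17 = -5/6
  u_2 = -5/6;  a_4 = 2;  u_3 = (u_2 − 2)/17 = -1/6
  u_3 = -1/6;  a_5 = 14;  u_4 = (u_3 − 14)/17 = -5/6
Digits: (0, 0, 3, 14, 2, 14).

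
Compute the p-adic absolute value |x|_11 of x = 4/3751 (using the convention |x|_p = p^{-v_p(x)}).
|4/3751|_11 = 121

Step 1 — compute v_11(x) by factoring powers of 11 out of the numerator and denominator: v_11(4/3751) = -2. Step 2 — apply |x|_p = p^{-v_p(x)} = 11^{2} = 121.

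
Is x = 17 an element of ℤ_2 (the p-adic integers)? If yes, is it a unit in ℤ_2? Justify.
x ∈ ℤ_2^× (unit); v_2(x) = 0

ℤ_2 = {x ∈ ℚ_2 : v_2(x) ≥ 0} and ℤ_2^× = {x ∈ ℤ_2 : v_2(x) = 0}. Here v_2(17) = v_2(num) − v_2(den) = 0; compare against these criteria.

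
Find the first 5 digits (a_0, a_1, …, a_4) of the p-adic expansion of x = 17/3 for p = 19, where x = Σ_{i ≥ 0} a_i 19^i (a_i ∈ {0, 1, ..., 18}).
(a_0, …, a_4) = (12, 6, 6, 6, 6)

v_19(17/3) = 0 (numerator and denominator both coprime to 19), so x ∈ ℤ_19^×. Compute digits iteratively via a_i = x_i mod 19, x_{i+1} = (x_i − a_i)/19, with x_0 = x:
  x_0 = 17/3;  a_0 = 12;  x_1 = (x_0 − 12)/19 = -1/3
  x_1 = -1/3;  a_1 = 6;  x_2 = (x_1 − 6)/19 = -1/3
  x_2 = -1/3;  a_2 = 6;  x_3 = (x_2 − 6)/19 = -1/3
  x_3 = -1/3;  a_3 = 6;  x_4 = (x_3 − 6)/19 = -1/3
  x_4 = -1/3;  a_4 = 6;  x_5 = (x_4 − 6)/19 = -1/3
Digits: (12, 6, 6, 6, 6).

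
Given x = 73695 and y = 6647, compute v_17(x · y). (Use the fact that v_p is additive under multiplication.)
v_17(489850665) = 5

v_p(x) = 3 (factor: 73695 = 17^3 · 15); v_p(y) = 2 (factor: 6647 = 17^2 · 23). Additivity: v_p(xy) = v_p(x) + v_p(y) = 3 + 2 = 5. (Direct check: xy = 489850665 = 17^5 · (345).)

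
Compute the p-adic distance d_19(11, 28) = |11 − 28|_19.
d_19(11, 28) = 1

Step 1 — x − y = 11 − 28 = -17. Step 2 — v_19(-17) = 0 (factor: -17 = −(19^0 · 17); the sign does not affect v_p). Step 3 — |x − y|_19 = 19^{0} = 1.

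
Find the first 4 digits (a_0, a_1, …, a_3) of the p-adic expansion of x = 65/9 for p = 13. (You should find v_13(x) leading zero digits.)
(a_0, …, a_3) = (0, 2, 10, 5)

v_13(65/9) = 1, so a_0 = ... = a_0 = 0. Factor out: x = 13^1 · u with u = 5/9 a unit in ℤ_13. Expand u iteratively via a_{v+i} = u_i mod 13, u_{i+1} = (u_i − a_{v+i})/13:
  u_0 = 5/9;  a_1 = 2;  u_1 = (u_0 − 2)/13 = -1/9
  u_1 = -1/9;  a_2 = 10;  u_2 = (u_1 − 10)/13 = -7/9
  u_2 = -7/9;  a_3 = 5;  u_3 = (u_2 − 5)/13 = -4/9
Digits: (0, 2, 10, 5).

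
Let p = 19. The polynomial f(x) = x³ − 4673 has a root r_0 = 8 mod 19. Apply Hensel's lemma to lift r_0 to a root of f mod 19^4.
r_3 = 39091 (mod 130321)

Hensel: r_{i+1} = r_i − f(r_i)/f′(r_i) mod 19^{i+2}, where f′(x) = 3x². Iterate:
  r_0 = 8 (mod 19)
  r_1 = 103 (mod 361)
  r_2 = 4796 (mod 6859)
  r_3 = 39091 (mod 130321)
Final: r = 39091 with f(r) ≡ 0 mod 19^4.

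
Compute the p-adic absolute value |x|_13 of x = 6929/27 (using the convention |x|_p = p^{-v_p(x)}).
|6929/27|_13 = 1/169

Step 1 — compute v_13(x) by factoring powers of 13 out of the numerator and denominator: v_13(6929/27) = 2. Step 2 — apply |x|_p = p^{-v_p(x)} = 13^{-2} = 1/169.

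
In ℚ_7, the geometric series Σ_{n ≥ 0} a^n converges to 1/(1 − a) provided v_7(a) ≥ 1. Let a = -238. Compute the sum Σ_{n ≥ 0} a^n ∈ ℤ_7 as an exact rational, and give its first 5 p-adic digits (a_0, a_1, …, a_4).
Σ a^n = 1/(1 − a) = 1/239;  first 5 digits = (1, 1, 3, 4, 2)

v_7(a) = 1 ≥ 1, so the series converges in ℤ_7 to 1/(1 − a) = 1/(1 − (-238)) = 1/239. Expand this rational in ℤ_7: compute digits iteratively via d_i = x_i mod 7, x_{i+1} = (x_i − d_i)/7. The first 5 digits are (1, 1, 3, 4, 2).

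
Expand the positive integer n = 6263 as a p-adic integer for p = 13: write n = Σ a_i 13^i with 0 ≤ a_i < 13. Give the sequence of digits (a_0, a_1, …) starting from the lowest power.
(a_0, a_1, …) = (10, 0, 11, 2)

Repeated division by 13 gives the digits low-to-high: 6263 = 10 + 11·13^2 + 2·13^3. Digit sequence: (10, 0, 11, 2).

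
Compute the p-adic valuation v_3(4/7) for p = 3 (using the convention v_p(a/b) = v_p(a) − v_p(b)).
v_3(4/7) = 0

Factor powers of 3 from the numerator and denominator of the reduced fraction: 4 = 3^0 · 4 and 7 = 3^0 · 7. Apply v_p(a/b) = v_p(a) − v_p(b): v_3(4/7) = 0 − 0 = 0.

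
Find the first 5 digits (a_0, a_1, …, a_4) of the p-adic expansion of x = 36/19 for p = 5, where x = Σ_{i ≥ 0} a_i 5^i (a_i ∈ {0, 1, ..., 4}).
(a_0, …, a_4) = (4, 3, 3, 4, 3)

v_5(36/19) = 0 (numerator and denominator both coprime to 5), so x ∈ ℤ_5^×. Compute digits iteratively via a_i = x_i mod 5, x_{i+1} = (x_i − a_i)/5, with x_0 = x:
  x_0 = 36/19;  a_0 = 4;  x_1 = (x_0 − 4)/5 = -8/19
  x_1 = -8/19;  a_1 = 3;  x_2 = (x_1 − 3)/5 = -13/19
  x_2 = -13/19;  a_2 = 3;  x_3 = (x_2 − 3)/5 = -14/19
  x_3 = -14/19;  a_3 = 4;  x_4 = (x_3 − 4)/5 = -18/19
  x_4 = -18/19;  a_4 = 3;  x_5 = (x_4 − 3)/5 = -15/19
Digits: (4, 3, 3, 4, 3).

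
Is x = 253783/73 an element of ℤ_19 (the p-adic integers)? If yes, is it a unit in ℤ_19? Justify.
x ∈ ℤ_19 but not a unit; v_19(x) = 3 > 0

ℤ_19 = {x ∈ ℚ_19 : v_19(x) ≥ 0} and ℤ_19^× = {x ∈ ℤ_19 : v_19(x) = 0}. Here v_19(253783/73) = v_19(num) − v_19(den) = 3; compare against these criteria.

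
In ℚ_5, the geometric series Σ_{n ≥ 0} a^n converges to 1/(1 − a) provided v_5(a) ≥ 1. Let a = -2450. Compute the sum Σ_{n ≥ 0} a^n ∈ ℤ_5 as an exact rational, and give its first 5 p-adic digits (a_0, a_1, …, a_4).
Σ a^n = 1/(1 − a) = 1/2451;  first 5 digits = (1, 0, 2, 0, 0)

v_5(a) = 2 ≥ 1, so the series converges in ℤ_5 to 1/(1 − a) = 1/(1 − (-2450)) = 1/2451. Expand this rational in ℤ_5: compute digits iteratively via d_i = x_i mod 5, x_{i+1} = (x_i − d_i)/5. The first 5 digits are (1, 0, 2, 0, 0).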